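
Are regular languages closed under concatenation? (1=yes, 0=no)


Regular languages are closed under all standard operations:
- Union: Yes (product construction)
- Intersection: Yes (product construction)
- Complement: Yes (swap accept/reject)
- Concatenation: Yes (NFA construction)
Operation: concatenation -> Closed

1


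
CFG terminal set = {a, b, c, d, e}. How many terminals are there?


Terminal symbols: a, b, c, d, e
Counting each: a (#1), b (#2), c (#3), d (#4), e (#5)
Total = 5

5


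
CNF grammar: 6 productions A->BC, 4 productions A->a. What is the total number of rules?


CNF allows two rule forms:
  A -> BC (binary): 6 rules
  A -> a (terminal): 4 rules
Total = 6 + 4 = 10

10


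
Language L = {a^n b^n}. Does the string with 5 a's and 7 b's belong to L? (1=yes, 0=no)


Language requires equal numbers of a's and b's
PDA pushes for each 'a', pops for each 'b'
Number of a's = 5
Number of b's = 7
5 != 7 -> Reject

0


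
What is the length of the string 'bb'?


String: 'bb'
Counting characters:
  'b' appears 2 time(s)
Total length = 0 + 2 = 2

2


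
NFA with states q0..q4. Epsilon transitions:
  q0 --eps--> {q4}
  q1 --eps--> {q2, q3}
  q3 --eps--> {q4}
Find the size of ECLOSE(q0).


Starting from q0
Initialize closure = {q0}
Follow epsilon from q0 -> add q4
Final closure: {q0, q4}
Size = 2

2


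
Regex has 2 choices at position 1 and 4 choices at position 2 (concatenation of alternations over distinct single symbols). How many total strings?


First group: 2 alternatives
Second group: 4 alternatives
Concatenation: each choice from group 1 pairs with each from group 2
Total = 2 x 4 = 8

8


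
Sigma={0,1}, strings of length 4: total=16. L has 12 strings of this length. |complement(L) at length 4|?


Alphabet: {0,1}
String length: 4
Total strings of length 4 = 2^4 = 16
Strings in L = 12
Complement = total - |L|
= 16 - 12
= 4

4


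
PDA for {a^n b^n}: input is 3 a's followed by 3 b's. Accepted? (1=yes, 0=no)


Language requires equal numbers of a's and b's
PDA pushes for each 'a', pops for each 'b'
Number of a's = 3
Number of b's = 3
3 == 3 -> Accept

1


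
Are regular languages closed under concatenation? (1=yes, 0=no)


Regular languages are closed under:
- Union (DFA product construction)
- Intersection (DFA product construction)
- Complement (swap accept/reject states)
- Concatenation (NFA construction)
- Kleene star (NFA construction)
concatenation is in this list
Therefore: closed

1


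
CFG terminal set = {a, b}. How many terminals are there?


Terminal symbols: a, b
Counting each: a (#1), b (#2)
Total = 2

2


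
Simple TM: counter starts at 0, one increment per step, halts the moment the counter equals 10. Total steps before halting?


Counter starts at 0. Counting sequence:
  Step 1: counter = 1
  Step 2: counter = 2
  Step 3: counter = 3
  Step 4: counter = 4
  Step 5: counter = 5
  Step 6: counter = 6
  ...
  Step 10: counter = 10
Counter reached 10 -> halt
Total steps = 10

10


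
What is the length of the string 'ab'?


String: 'ab'
Counting characters:
  'a' appears 1 time(s)
  'b' appears 1 time(s)
Total length = 1 + 1 = 2

2


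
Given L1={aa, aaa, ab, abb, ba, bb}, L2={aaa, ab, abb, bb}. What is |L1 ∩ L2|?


L1 = {aa, aaa, ab, abb, ba, bb}
L2 = {aaa, ab, abb, bb}
Checking each string in L1 against L2:
  'aa': in L2? No
  'aaa': in L2? Yes
  'ab': in L2? Yes
  'abb': in L2? Yes
  'ba': in L2? No
  'bb': in L2? Yes
Intersection = {aaa, ab, abb, bb}
|L1 ∩ L2| = 4

4


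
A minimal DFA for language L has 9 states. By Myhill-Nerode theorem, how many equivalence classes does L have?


Myhill-Nerode theorem:
Number of equivalence classes = number of states in minimal DFA
Minimal DFA states = 9
Therefore equivalence classes = 9

9


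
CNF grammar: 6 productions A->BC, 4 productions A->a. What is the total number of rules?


CNF allows two rule forms:
  A -> BC (binary): 6 rules
  A -> a (terminal): 4 rules
Total = 6 + 4 = 10

10


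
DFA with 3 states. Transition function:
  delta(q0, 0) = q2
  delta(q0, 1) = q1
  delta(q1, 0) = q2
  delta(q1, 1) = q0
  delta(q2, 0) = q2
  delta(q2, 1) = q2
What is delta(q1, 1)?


Looking up transition function:
delta(q1, 1) in the table
Row: q1, Column: 1
Result: q0

q0


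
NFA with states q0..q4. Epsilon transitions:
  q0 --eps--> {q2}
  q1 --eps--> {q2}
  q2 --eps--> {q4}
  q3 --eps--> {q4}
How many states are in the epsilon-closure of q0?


Starting from q0
Initialize closure = {q0}
Follow epsilon from q0 -> add q2
Follow epsilon from q2 -> add q4
Final closure: {q0, q2, q4}
Size = 3

3


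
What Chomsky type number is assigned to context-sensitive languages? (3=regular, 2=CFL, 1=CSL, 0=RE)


Chomsky hierarchy levels:
  Type 3: Regular (DFA/NFA/regex)
  Type 2: Context-free (PDA)
  Type 1: Context-sensitive
  Type 0: Recursively enumerable (TM)
'context-sensitive' corresponds to Type 1

1


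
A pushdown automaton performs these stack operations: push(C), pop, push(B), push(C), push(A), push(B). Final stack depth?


Tracing stack operations:
  push(C) -> stack = [C], depth=1
  pop -> removed C, stack = [], depth=0
  push(B) -> stack = [B], depth=1
  push(C) -> stack = [B,C], depth=2
  push(A) -> stack = [B,C,A], depth=3
  push(B) -> stack = [B,C,A,B], depth=4
Final depth = 4

4


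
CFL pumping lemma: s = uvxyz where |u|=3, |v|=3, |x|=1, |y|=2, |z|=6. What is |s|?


|s| = |u| + |v| + |x| + |y| + |z|
= 3 + 3 + 1 + 2 + 6
= 6 + 1 + 8
= 7 + 8
= 15

15


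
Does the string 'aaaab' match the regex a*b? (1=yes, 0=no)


Pattern: a*b
String: 'aaaab'
Pattern requires: zero or more 'a's followed by exactly one 'b'
Found 4 leading 'a's
Remaining: 'b'
Remaining is exactly 'b' -> match
Result: 1

1


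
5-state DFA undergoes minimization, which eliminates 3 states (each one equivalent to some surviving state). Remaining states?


Original DFA: 5 states
Redundant states removed: 3
Minimized states = original - removed
= 5 - 3
= 2

2


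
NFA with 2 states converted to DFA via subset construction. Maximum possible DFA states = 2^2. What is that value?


NFA has 2 states
Subset construction: each DFA state = subset of NFA states
Maximum subsets = 2^2
2^2 = 4

4


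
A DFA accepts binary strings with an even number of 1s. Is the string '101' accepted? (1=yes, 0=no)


DFA has 2 states: q_even (start, accept=yes) and q_odd
Processing string '101' character by character:
  Position 0: read '1', 1-count=1 -> q_odd
  Position 1: read '0', 1-count=1 -> q_odd (no change)
  Position 2: read '1', 1-count=2 -> q_even
Final state: q_even, total 1s = 2 (even); the DFA requires an even count -> accept

1


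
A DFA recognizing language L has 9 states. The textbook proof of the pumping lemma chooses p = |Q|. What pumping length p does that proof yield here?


Pumping lemma for regular languages (standard proof):
Take p = |Q|, the number of DFA states.
Any string of length >= |Q| passes through |Q|+1 states while reading its first |Q| symbols,
so by pigeonhole some state repeats, giving the loop that can be pumped.
Here |Q| = 9
Therefore the proof uses p = 9

9


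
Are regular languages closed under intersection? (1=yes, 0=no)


Regular languages are closed under all standard operations:
- Union: Yes (product construction)
- Intersection: Yes (product construction)
- Complement: Yes (swap accept/reject)
- Concatenation: Yes (NFA construction)
Operation: intersection -> Closed

1


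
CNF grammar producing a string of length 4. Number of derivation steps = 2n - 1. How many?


Chomsky Normal Form derivation:
String length n = 4
Each step either:
  - Splits a nonterminal into two (n-1 such steps)
  - Converts a nonterminal to terminal (n such steps)
Total = (n-1) + n = 2n - 1
= 2(4) - 1
= 8 - 1
= 7

7


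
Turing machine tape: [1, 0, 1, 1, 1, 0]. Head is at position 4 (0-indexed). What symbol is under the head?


Tape: [1, 0, 1, 1, 1, 0]
Positions: 0 1 2 3 4 5
Values:    1 0 1 1 1 0
Head at position 4
tape[4] = 1

1


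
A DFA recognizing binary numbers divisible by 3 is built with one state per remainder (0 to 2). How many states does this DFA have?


Divisibility by 3 is tracked via the remainder mod 3: 0, 1, ..., 2
The construction assigns one state to each remainder
Number of remainders = 3

3


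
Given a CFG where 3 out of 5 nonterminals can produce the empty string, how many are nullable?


Nonterminals: {S, A, B, C, D}
A nonterminal is nullable if it can derive epsilon
Counting nullable nonterminals: 3
Total nullable = 3

3


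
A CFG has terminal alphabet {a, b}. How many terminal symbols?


Terminal symbols: a, b
Counting each: a (#1), b (#2)
Total = 2

2


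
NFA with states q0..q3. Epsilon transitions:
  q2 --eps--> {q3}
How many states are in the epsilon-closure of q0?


Starting from q0
Initialize closure = {q0}
q0 has no outgoing epsilon transitions -> nothing to add
Final closure: {q0}
Size = 1

1


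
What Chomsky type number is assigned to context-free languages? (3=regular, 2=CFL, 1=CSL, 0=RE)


Chomsky hierarchy levels:
  Type 3: Regular (DFA/NFA/regex)
  Type 2: Context-free (PDA)
  Type 1: Context-sensitive
  Type 0: Recursively enumerable (TM)
'context-free' corresponds to Type 2

2


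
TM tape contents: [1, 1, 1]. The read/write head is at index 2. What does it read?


Tape: [1, 1, 1]
Positions: 0 1 2
Values:    1 1 1
Head at position 2
tape[2] = 1

1


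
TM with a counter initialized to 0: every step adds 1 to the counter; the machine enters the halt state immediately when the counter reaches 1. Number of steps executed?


Counter starts at 0. Counting sequence:
  Step 1: counter = 1
Counter reached 1 -> halt
Total steps = 1

1


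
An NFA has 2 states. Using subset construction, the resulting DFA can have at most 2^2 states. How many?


NFA has 2 states
Subset construction: each DFA state = subset of NFA states
Maximum subsets = 2^2
2^2 = 4

4


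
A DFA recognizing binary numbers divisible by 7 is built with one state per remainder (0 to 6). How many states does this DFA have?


Divisibility by 7 is tracked via the remainder mod 7: 0, 1, ..., 6
The construction assigns one state to each remainder
Number of remainders = 7

7


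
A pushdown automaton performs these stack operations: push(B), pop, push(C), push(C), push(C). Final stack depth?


Tracing stack operations:
  push(B) -> stack = [B], depth=1
  pop -> removed B, stack = [], depth=0
  push(C) -> stack = [C], depth=1
  push(C) -> stack = [C,C], depth=2
  push(C) -> stack = [C,C,C], depth=3
Final depth = 3

3


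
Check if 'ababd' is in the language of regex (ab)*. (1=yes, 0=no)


Pattern: (ab)*
String: 'ababd'
Pattern requires: zero or more repetitions of 'ab'
Length 5 is odd -> cannot be (ab)* -> no match
Result: 0

0


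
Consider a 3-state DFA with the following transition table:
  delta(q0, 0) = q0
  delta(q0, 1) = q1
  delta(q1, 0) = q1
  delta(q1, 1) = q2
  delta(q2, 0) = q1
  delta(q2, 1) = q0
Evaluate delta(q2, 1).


Looking up transition function:
delta(q2, 1) in the table
Row: q2, Column: 1
Result: q0

q0


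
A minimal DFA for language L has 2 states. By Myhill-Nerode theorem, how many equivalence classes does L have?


Myhill-Nerode theorem:
Number of equivalence classes = number of states in minimal DFA
Minimal DFA states = 2
Therefore equivalence classes = 2

2


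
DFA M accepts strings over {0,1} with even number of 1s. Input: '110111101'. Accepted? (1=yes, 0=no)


DFA has 2 states: q_even (start, accept=yes) and q_odd
Processing string '110111101' character by character:
  Position 0: read '1', 1-count=1 -> q_odd
  Position 1: read '1', 1-count=2 -> q_even
  Position 2: read '0', 1-count=2 -> q_even (no change)
  Position 3: read '1', 1-count=3 -> q_odd
  Position 4: read '1', 1-count=4 -> q_even
  Position 5: read '1', 1-count=5 -> q_odd
  Position 6: read '1', 1-count=6 -> q_even
  Position 7: read '0', 1-count=6 -> q_even (no change)
  Position 8: read '1', 1-count=7 -> q_odd
Final state: q_odd, total 1s = 7 (odd); the DFA requires an even count -> reject

0


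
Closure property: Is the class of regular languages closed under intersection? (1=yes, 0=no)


Regular languages are closed under all standard operations:
- Union: Yes (product construction)
- Intersection: Yes (product construction)
- Complement: Yes (swap accept/reject)
- Concatenation: Yes (NFA construction)
Operation: intersection -> Closed

1


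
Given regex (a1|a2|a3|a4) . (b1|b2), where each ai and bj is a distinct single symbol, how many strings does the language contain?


First group: 4 alternatives
Second group: 2 alternatives
Concatenation: each choice from group 1 pairs with each from group 2
Total = 4 x 2 = 8

8


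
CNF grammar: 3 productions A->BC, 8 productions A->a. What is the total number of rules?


CNF allows two rule forms:
  A -> BC (binary): 3 rules
  A -> a (terminal): 8 rules
Total = 3 + 8 = 11

11


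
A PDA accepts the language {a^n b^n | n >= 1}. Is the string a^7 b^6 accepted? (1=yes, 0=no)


Language requires equal numbers of a's and b's
PDA pushes for each 'a', pops for each 'b'
Number of a's = 7
Number of b's = 6
7 != 6 -> Reject

0


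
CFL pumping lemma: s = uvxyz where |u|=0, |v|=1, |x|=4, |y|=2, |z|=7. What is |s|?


|s| = |u| + |v| + |x| + |y| + |z|
= 0 + 1 + 4 + 2 + 7
= 1 + 4 + 9
= 5 + 9
= 14

14


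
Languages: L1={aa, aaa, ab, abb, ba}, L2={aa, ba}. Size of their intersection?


L1 = {aa, aaa, ab, abb, ba}
L2 = {aa, ba}
Checking each string in L1 against L2:
  'aa': in L2? Yes
  'aaa': in L2? No
  'ab': in L2? No
  'abb': in L2? No
  'ba': in L2? Yes
Intersection = {aa, ba}
|L1 ∩ L2| = 2

2


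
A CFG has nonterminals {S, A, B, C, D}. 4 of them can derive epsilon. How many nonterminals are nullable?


Nonterminals: {S, A, B, C, D}
A nonterminal is nullable if it can derive epsilon
Counting nullable nonterminals: 4
Total nullable = 4

4


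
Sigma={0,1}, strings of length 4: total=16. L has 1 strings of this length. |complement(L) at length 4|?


Alphabet: {0,1}
String length: 4
Total strings of length 4 = 2^4 = 16
Strings in L = 1
Complement = total - |L|
= 16 - 1
= 15

15


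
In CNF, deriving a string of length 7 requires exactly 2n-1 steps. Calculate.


Chomsky Normal Form derivation:
String length n = 7
Each step either:
  - Splits a nonterminal into two (n-1 such steps)
  - Converts a nonterminal to terminal (n such steps)
Total = (n-1) + n = 2n - 1
= 2(7) - 1
= 14 - 1
= 13

13


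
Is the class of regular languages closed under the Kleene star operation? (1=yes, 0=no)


Regular languages are closed under:
- Union (DFA product construction)
- Intersection (DFA product construction)
- Complement (swap accept/reject states)
- Concatenation (NFA construction)
- Kleene star (NFA construction)
Kleene star is in this list
Therefore: closed

1


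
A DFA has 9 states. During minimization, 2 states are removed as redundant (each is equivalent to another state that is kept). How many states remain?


Original DFA: 9 states
Redundant states removed: 2
Minimized states = original - removed
= 9 - 2
= 7

7


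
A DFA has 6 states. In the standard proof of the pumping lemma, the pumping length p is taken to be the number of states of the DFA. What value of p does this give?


Pumping lemma for regular languages (standard proof):
Take p = |Q|, the number of DFA states.
Any string of length >= |Q| passes through |Q|+1 states while reading its first |Q| symbols,
so by pigeonhole some state repeats, giving the loop that can be pumped.
Here |Q| = 6
Therefore the proof uses p = 6

6


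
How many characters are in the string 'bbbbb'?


String: 'bbbbb'
Counting characters:
  'b' appears 5 time(s)
Total length = 0 + 5 = 5

5


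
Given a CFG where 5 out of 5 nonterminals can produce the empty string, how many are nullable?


Nonterminals: {S, A, B, C, D}
A nonterminal is nullable if it can derive epsilon
Counting nullable nonterminals: 5
Total nullable = 5

5


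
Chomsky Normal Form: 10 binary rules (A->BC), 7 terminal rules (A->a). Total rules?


CNF allows two rule forms:
  A -> BC (binary): 10 rules
  A -> a (terminal): 7 rules
Total = 10 + 7 = 17

17


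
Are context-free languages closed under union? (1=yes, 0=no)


CFL closure properties:
  Closed under: union, concatenation, Kleene star
  NOT closed under: intersection, complement
Operation 'union' is in closed list -> Yes (closed)

1


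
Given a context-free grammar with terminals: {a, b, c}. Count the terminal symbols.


Terminal symbols: a, b, c
Counting each: a (#1), b (#2), c (#3)
Total = 3

3


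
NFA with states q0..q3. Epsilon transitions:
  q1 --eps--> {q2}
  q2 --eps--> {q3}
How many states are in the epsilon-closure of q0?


Starting from q0
Initialize closure = {q0}
q0 has no outgoing epsilon transitions -> nothing to add
Final closure: {q0}
Size = 1

1


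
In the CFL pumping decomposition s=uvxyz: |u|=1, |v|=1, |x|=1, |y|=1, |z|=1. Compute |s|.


|s| = |u| + |v| + |x| + |y| + |z|
= 1 + 1 + 1 + 1 + 1
= 2 + 1 + 2
= 3 + 2
= 5

5


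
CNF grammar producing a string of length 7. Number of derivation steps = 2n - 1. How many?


Chomsky Normal Form derivation:
String length n = 7
Each step either:
  - Splits a nonterminal into two (n-1 such steps)
  - Converts a nonterminal to terminal (n such steps)
Total = (n-1) + n = 2n - 1
= 2(7) - 1
= 14 - 1
= 13

13


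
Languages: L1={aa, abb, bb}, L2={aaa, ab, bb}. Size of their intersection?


L1 = {aa, abb, bb}
L2 = {aaa, ab, bb}
Checking each string in L1 against L2:
  'aa': in L2? No
  'abb': in L2? No
  'bb': in L2? Yes
Intersection = {bb}
|L1 ∩ L2| = 1

1


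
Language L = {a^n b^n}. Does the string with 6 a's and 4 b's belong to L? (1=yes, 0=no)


Language requires equal numbers of a's and b's
PDA pushes for each 'a', pops for each 'b'
Number of a's = 6
Number of b's = 4
6 != 4 -> Reject

0


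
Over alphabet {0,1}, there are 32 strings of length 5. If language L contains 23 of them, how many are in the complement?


Alphabet: {0,1}
String length: 5
Total strings of length 5 = 2^5 = 32
Strings in L = 23
Complement = total - |L|
= 32 - 23
= 9

9


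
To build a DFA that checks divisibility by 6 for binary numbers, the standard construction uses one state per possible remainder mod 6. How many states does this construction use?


Divisibility by 6 is tracked via the remainder mod 6: 0, 1, ..., 5
The construction assigns one state to each remainder
Number of remainders = 6

6


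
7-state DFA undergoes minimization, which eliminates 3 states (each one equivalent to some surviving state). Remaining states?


Original DFA: 7 states
Redundant states removed: 3
Minimized states = original - removed
= 7 - 3
= 4

4


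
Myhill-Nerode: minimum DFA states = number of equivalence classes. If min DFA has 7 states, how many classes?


Myhill-Nerode theorem:
Number of equivalence classes = number of states in minimal DFA
Minimal DFA states = 7
Therefore equivalence classes = 7

7


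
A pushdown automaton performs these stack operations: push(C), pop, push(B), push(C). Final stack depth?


Tracing stack operations:
  push(C) -> stack = [C], depth=1
  pop -> removed C, stack = [], depth=0
  push(B) -> stack = [B], depth=1
  push(C) -> stack = [B,C], depth=2
Final depth = 2

2


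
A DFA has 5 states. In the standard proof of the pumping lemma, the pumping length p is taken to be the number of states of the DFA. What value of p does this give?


Pumping lemma for regular languages (standard proof):
Take p = |Q|, the number of DFA states.
Any string of length >= |Q| passes through |Q|+1 states while reading its first |Q| symbols,
so by pigeonhole some state repeats, giving the loop that can be pumped.
Here |Q| = 5
Therefore the proof uses p = 5

5


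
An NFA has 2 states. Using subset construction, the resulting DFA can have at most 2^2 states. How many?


NFA has 2 states
Subset construction: each DFA state = subset of NFA states
Maximum subsets = 2^2
2^2 = 4

4


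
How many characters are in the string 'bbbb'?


String: 'bbbb'
Counting characters:
  'b' appears 4 time(s)
Total length = 0 + 4 = 4

4


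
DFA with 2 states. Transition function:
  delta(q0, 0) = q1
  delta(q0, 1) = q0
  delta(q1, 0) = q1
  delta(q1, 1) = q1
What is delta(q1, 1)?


Looking up transition function:
delta(q1, 1) in the table
Row: q1, Column: 1
Result: q1

q1


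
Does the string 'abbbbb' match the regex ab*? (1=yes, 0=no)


Pattern: ab*
String: 'abbbbb'
Pattern requires: exactly one 'a' followed by zero or more 'b's
First char is 'a' -> OK
Rest 'bbbbb': all b's? Yes
Result: 1

1


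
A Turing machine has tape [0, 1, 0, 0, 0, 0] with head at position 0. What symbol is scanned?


Tape: [0, 1, 0, 0, 0, 0]
Positions: 0 1 2 3 4 5
Values:    0 1 0 0 0 0
Head at position 0
tape[0] = 0

0


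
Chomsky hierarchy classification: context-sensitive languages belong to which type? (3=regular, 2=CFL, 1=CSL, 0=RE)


Chomsky hierarchy levels:
  Type 3: Regular (DFA/NFA/regex)
  Type 2: Context-free (PDA)
  Type 1: Context-sensitive
  Type 0: Recursively enumerable (TM)
'context-sensitive' corresponds to Type 1

1


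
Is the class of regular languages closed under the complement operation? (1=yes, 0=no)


Regular languages are closed under:
- Union (DFA product construction)
- Intersection (DFA product construction)
- Complement (swap accept/reject states)
- Concatenation (NFA construction)
- Kleene star (NFA construction)
complement is in this list
Therefore: closed

1


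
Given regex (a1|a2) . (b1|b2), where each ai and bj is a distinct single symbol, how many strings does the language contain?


First group: 2 alternatives
Second group: 2 alternatives
Concatenation: each choice from group 1 pairs with each from group 2
Total = 2 x 2 = 4

4


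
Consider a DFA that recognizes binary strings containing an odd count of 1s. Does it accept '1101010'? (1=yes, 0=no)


DFA has 2 states: q_even (start, accept=no) and q_odd
Processing string '1101010' character by character:
  Position 0: read '1', 1-count=1 -> q_odd
  Position 1: read '1', 1-count=2 -> q_even
  Position 2: read '0', 1-count=2 -> q_even (no change)
  Position 3: read '1', 1-count=3 -> q_odd
  Position 4: read '0', 1-count=3 -> q_odd (no change)
  Position 5: read '1', 1-count=4 -> q_even
  Position 6: read '0', 1-count=4 -> q_even (no change)
Final state: q_even, total 1s = 4 (even); the DFA requires an odd count -> reject

0


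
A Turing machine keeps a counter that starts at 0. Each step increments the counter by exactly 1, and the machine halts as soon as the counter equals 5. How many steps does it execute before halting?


Counter starts at 0. Counting sequence:
  Step 1: counter = 1
  Step 2: counter = 2
  Step 3: counter = 3
  Step 4: counter = 4
  Step 5: counter = 5
Counter reached 5 -> halt
Total steps = 5

5


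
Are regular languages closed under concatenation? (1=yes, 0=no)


Regular languages are closed under:
- Union (DFA product construction)
- Intersection (DFA product construction)
- Complement (swap accept/reject states)
- Concatenation (NFA construction)
- Kleene star (NFA construction)
concatenation is in this list
Therefore: closed

1


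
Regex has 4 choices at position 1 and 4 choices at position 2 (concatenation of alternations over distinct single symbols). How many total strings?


First group: 4 alternatives
Second group: 4 alternatives
Concatenation: each choice from group 1 pairs with each from group 2
Total = 4 x 4 = 16

16


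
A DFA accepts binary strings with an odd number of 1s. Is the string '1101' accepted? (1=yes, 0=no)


DFA has 2 states: q_even (start, accept=no) and q_odd
Processing string '1101' character by character:
  Position 0: read '1', 1-count=1 -> q_odd
  Position 1: read '1', 1-count=2 -> q_even
  Position 2: read '0', 1-count=2 -> q_even (no change)
  Position 3: read '1', 1-count=3 -> q_odd
Final state: q_odd, total 1s = 3 (odd); the DFA requires an odd count -> accept

1


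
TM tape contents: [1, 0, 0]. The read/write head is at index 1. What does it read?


Tape: [1, 0, 0]
Positions: 0 1 2
Values:    1 0 0
Head at position 1
tape[1] = 0

0


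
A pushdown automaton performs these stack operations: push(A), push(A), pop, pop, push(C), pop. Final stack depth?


Tracing stack operations:
  push(A) -> stack = [A], depth=1
  push(A) -> stack = [A,A], depth=2
  pop -> removed A, stack = [A], depth=1
  pop -> removed A, stack = [], depth=0
  push(C) -> stack = [C], depth=1
  pop -> removed C, stack = [], depth=0
Final depth = 0

0


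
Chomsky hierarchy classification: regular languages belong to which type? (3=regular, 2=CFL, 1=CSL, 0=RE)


Chomsky hierarchy levels:
  Type 3: Regular (DFA/NFA/regex)
  Type 2: Context-free (PDA)
  Type 1: Context-sensitive
  Type 0: Recursively enumerable (TM)
'regular' corresponds to Type 3

3


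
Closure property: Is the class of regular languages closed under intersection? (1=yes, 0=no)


Regular languages are closed under all standard operations:
- Union: Yes (product construction)
- Intersection: Yes (product construction)
- Complement: Yes (swap accept/reject)
- Concatenation: Yes (NFA construction)
Operation: intersection -> Closed

1


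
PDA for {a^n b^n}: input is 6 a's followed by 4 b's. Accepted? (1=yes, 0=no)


Language requires equal numbers of a's and b's
PDA pushes for each 'a', pops for each 'b'
Number of a's = 6
Number of b's = 4
6 != 4 -> Reject

0


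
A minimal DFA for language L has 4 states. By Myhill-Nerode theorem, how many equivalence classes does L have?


Myhill-Nerode theorem:
Number of equivalence classes = number of states in minimal DFA
Minimal DFA states = 4
Therefore equivalence classes = 4

4


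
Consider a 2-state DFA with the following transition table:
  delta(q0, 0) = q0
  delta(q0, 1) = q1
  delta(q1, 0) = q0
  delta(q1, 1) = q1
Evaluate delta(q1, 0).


Looking up transition function:
delta(q1, 0) in the table
Row: q1, Column: 0
Result: q0

q0


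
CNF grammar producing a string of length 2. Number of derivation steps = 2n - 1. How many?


Chomsky Normal Form derivation:
String length n = 2
Each step either:
  - Splits a nonterminal into two (n-1 such steps)
  - Converts a nonterminal to terminal (n such steps)
Total = (n-1) + n = 2n - 1
= 2(2) - 1
= 4 - 1
= 3

3


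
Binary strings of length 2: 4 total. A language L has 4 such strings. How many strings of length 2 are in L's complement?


Alphabet: {0,1}
String length: 2
Total strings of length 2 = 2^2 = 4
Strings in L = 4
Complement = total - |L|
= 4 - 4
= 0

0


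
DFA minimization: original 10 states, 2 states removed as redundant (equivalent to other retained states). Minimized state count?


Original DFA: 10 states
Redundant states removed: 2
Minimized states = original - removed
= 10 - 2
= 8

8


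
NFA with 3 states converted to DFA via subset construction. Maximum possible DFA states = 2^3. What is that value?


NFA has 3 states
Subset construction: each DFA state = subset of NFA states
Maximum subsets = 2^3
2^3 = 8

8


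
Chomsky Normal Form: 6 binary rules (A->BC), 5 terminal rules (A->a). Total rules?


CNF allows two rule forms:
  A -> BC (binary): 6 rules
  A -> a (terminal): 5 rules
Total = 6 + 5 = 11

11


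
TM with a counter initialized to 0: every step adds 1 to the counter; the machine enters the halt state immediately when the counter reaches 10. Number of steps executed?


Counter starts at 0. Counting sequence:
  Step 1: counter = 1
  Step 2: counter = 2
  Step 3: counter = 3
  Step 4: counter = 4
  Step 5: counter = 5
  Step 6: counter = 6
  ...
  Step 10: counter = 10
Counter reached 10 -> halt
Total steps = 10

10


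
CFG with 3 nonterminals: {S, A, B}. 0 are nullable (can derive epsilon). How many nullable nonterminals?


Nonterminals: {S, A, B}
A nonterminal is nullable if it can derive epsilon
Counting nullable nonterminals: 0
Total nullable = 0

0


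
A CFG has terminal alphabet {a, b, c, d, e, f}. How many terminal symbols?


Terminal symbols: a, b, c, d, e, f
Counting each: a (#1), b (#2), c (#3), d (#4), e (#5), f (#6)
Total = 6

6


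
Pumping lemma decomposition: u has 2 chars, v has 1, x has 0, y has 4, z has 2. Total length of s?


|s| = |u| + |v| + |x| + |y| + |z|
= 2 + 1 + 0 + 4 + 2
= 3 + 0 + 6
= 3 + 6
= 9

9


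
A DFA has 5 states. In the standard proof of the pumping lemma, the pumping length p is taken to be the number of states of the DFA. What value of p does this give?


Pumping lemma for regular languages (standard proof):
Take p = |Q|, the number of DFA states.
Any string of length >= |Q| passes through |Q|+1 states while reading its first |Q| symbols,
so by pigeonhole some state repeats, giving the loop that can be pumped.
Here |Q| = 5
Therefore the proof uses p = 5

5


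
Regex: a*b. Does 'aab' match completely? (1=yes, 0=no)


Pattern: a*b
String: 'aab'
Pattern requires: zero or more 'a's followed by exactly one 'b'
Found 2 leading 'a's
Remaining: 'b'
Remaining is exactly 'b' -> match
Result: 1

1


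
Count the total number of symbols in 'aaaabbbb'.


String: 'aaaabbbb'
Counting characters:
  'a' appears 4 time(s)
  'b' appears 4 time(s)
Total length = 4 + 4 = 8

8


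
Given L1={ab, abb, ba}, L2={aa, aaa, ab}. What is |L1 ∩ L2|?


L1 = {ab, abb, ba}
L2 = {aa, aaa, ab}
Checking each string in L1 against L2:
  'ab': in L2? Yes
  'abb': in L2? No
  'ba': in L2? No
Intersection = {ab}
|L1 ∩ L2| = 1

1


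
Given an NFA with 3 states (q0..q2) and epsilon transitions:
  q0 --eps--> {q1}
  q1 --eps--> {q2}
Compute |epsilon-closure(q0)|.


Starting from q0
Initialize closure = {q0}
Follow epsilon from q0 -> add q1
Follow epsilon from q1 -> add q2
Final closure: {q0, q1, q2}
Size = 3

3


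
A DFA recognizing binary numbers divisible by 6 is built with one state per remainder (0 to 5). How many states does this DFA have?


Divisibility by 6 is tracked via the remainder mod 6: 0, 1, ..., 5
The construction assigns one state to each remainder
Number of remainders = 6

6


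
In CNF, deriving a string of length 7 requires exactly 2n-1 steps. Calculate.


Chomsky Normal Form derivation:
String length n = 7
Each step either:
  - Splits a nonterminal into two (n-1 such steps)
  - Converts a nonterminal to terminal (n such steps)
Total = (n-1) + n = 2n - 1
= 2(7) - 1
= 14 - 1
= 13

13


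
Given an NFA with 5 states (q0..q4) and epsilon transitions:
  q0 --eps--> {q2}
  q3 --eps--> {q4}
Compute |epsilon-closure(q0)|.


Starting from q0
Initialize closure = {q0}
Follow epsilon from q0 -> add q2
Final closure: {q0, q2}
Size = 2

2


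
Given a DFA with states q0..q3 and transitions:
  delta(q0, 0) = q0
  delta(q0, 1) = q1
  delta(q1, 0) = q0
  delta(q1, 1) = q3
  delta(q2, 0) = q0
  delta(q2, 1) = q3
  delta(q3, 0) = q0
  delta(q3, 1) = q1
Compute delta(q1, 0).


Looking up transition function:
delta(q1, 0) in the table
Row: q1, Column: 0
Result: q0

q0


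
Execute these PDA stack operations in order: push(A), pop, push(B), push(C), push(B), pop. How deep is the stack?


Tracing stack operations:
  push(A) -> stack = [A], depth=1
  pop -> removed A, stack = [], depth=0
  push(B) -> stack = [B], depth=1
  push(C) -> stack = [B,C], depth=2
  push(B) -> stack = [B,C,B], depth=3
  pop -> removed B, stack = [B,C], depth=2
Final depth = 2

2


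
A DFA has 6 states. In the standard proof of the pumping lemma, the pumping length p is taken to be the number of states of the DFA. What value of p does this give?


Pumping lemma for regular languages (standard proof):
Take p = |Q|, the number of DFA states.
Any string of length >= |Q| passes through |Q|+1 states while reading its first |Q| symbols,
so by pigeonhole some state repeats, giving the loop that can be pumped.
Here |Q| = 6
Therefore the proof uses p = 6

6


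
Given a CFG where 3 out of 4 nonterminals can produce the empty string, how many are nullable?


Nonterminals: {S, A, B, C}
A nonterminal is nullable if it can derive epsilon
Counting nullable nonterminals: 3
Total nullable = 3

3


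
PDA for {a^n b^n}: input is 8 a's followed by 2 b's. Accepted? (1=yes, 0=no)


Language requires equal numbers of a's and b's
PDA pushes for each 'a', pops for each 'b'
Number of a's = 8
Number of b's = 2
8 != 2 -> Reject

0


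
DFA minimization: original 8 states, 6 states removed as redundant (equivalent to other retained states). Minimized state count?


Original DFA: 8 states
Redundant states removed: 6
Minimized states = original - removed
= 8 - 6
= 2

2


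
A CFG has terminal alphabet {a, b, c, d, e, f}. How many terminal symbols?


Terminal symbols: a, b, c, d, e, f
Counting each: a (#1), b (#2), c (#3), d (#4), e (#5), f (#6)
Total = 6

6


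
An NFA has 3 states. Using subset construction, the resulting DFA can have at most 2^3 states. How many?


NFA has 3 states
Subset construction: each DFA state = subset of NFA states
Maximum subsets = 2^3
2^3 = 8

8


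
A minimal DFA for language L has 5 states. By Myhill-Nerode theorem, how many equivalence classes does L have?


Myhill-Nerode theorem:
Number of equivalence classes = number of states in minimal DFA
Minimal DFA states = 5
Therefore equivalence classes = 5

5


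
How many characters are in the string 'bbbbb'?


String: 'bbbbb'
Counting characters:
  'b' appears 5 time(s)
Total length = 0 + 5 = 5

5


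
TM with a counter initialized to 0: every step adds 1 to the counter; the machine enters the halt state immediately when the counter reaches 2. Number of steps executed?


Counter starts at 0. Counting sequence:
  Step 1: counter = 1
  Step 2: counter = 2
Counter reached 2 -> halt
Total steps = 2

2


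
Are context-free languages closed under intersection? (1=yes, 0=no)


CFL closure properties:
  Closed under: union, concatenation, Kleene star
  NOT closed under: intersection, complement
Operation 'intersection' is in not-closed list -> No (not closed)

0


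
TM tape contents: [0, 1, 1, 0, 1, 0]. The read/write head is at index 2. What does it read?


Tape: [0, 1, 1, 0, 1, 0]
Positions: 0 1 2 3 4 5
Values:    0 1 1 0 1 0
Head at position 2
tape[2] = 1

1


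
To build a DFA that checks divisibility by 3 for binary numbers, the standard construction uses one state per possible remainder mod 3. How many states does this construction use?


Divisibility by 3 is tracked via the remainder mod 3: 0, 1, ..., 2
The construction assigns one state to each remainder
Number of remainders = 3

3


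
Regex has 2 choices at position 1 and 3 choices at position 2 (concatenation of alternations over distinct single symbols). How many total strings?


First group: 2 alternatives
Second group: 3 alternatives
Concatenation: each choice from group 1 pairs with each from group 2
Total = 2 x 3 = 6

6


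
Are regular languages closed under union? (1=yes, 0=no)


Regular languages are closed under:
- Union (DFA product construction)
- Intersection (DFA product construction)
- Complement (swap accept/reject states)
- Concatenation (NFA construction)
- Kleene star (NFA construction)
union is in this list
Therefore: closed

1


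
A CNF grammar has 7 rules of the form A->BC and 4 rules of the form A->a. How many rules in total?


CNF allows two rule forms:
  A -> BC (binary): 7 rules
  A -> a (terminal): 4 rules
Total = 7 + 4 = 11

11


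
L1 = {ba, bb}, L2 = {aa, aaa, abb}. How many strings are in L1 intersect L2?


L1 = {ba, bb}
L2 = {aa, aaa, abb}
Checking each string in L1 against L2:
  'ba': in L2? No
  'bb': in L2? No
Intersection = {}
|L1 ∩ L2| = 0

0


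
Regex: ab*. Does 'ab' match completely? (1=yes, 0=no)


Pattern: ab*
String: 'ab'
Pattern requires: exactly one 'a' followed by zero or more 'b's
First char is 'a' -> OK
Rest 'b': all b's? Yes
Result: 1

1


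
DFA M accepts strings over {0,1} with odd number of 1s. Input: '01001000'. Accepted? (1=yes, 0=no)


DFA has 2 states: q_even (start, accept=no) and q_odd
Processing string '01001000' character by character:
  Position 0: read '0', 1-count=0 -> q_even (no change)
  Position 1: read '1', 1-count=1 -> q_odd
  Position 2: read '0', 1-count=1 -> q_odd (no change)
  Position 3: read '0', 1-count=1 -> q_odd (no change)
  Position 4: read '1', 1-count=2 -> q_even
  Position 5: read '0', 1-count=2 -> q_even (no change)
  Position 6: read '0', 1-count=2 -> q_even (no change)
  Position 7: read '0', 1-count=2 -> q_even (no change)
Final state: q_even, total 1s = 2 (even); the DFA requires an odd count -> reject

0


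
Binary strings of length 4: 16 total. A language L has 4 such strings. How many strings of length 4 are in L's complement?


Alphabet: {0,1}
String length: 4
Total strings of length 4 = 2^4 = 16
Strings in L = 4
Complement = total - |L|
= 16 - 4
= 12

12


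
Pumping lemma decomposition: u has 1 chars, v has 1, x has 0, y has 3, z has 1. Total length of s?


|s| = |u| + |v| + |x| + |y| + |z|
= 1 + 1 + 0 + 3 + 1
= 2 + 0 + 4
= 2 + 4
= 6

6


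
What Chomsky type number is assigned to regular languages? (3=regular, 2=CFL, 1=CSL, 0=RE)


Chomsky hierarchy levels:
  Type 3: Regular (DFA/NFA/regex)
  Type 2: Context-free (PDA)
  Type 1: Context-sensitive
  Type 0: Recursively enumerable (TM)
'regular' corresponds to Type 3

3


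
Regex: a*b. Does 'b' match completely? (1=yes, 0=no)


Pattern: a*b
String: 'b'
Pattern requires: zero or more 'a's followed by exactly one 'b'
Found 0 leading 'a's
Remaining: 'b'
Remaining is exactly 'b' -> match
Result: 1

1


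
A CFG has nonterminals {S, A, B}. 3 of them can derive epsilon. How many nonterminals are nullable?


Nonterminals: {S, A, B}
A nonterminal is nullable if it can derive epsilon
Counting nullable nonterminals: 3
Total nullable = 3

3


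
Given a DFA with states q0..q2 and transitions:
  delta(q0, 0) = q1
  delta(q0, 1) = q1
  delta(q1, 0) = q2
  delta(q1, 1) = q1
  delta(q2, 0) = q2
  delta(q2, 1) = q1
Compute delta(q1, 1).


Looking up transition function:
delta(q1, 1) in the table
Row: q1, Column: 1
Result: q1

q1


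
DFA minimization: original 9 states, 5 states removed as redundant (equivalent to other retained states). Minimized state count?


Original DFA: 9 states
Redundant states removed: 5
Minimized states = original - removed
= 9 - 5
= 4

4


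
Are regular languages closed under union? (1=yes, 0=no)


Regular languages are closed under all standard operations:
- Union: Yes (product construction)
- Intersection: Yes (product construction)
- Complement: Yes (swap accept/reject)
- Concatenation: Yes (NFA construction)
Operation: union -> Closed

1


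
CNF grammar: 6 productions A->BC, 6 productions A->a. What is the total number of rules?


CNF allows two rule forms:
  A -> BC (binary): 6 rules
  A -> a (terminal): 6 rules
Total = 6 + 6 = 12

12


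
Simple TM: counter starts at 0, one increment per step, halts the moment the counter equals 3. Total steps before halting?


Counter starts at 0. Counting sequence:
  Step 1: counter = 1
  Step 2: counter = 2
  Step 3: counter = 3
Counter reached 3 -> halt
Total steps = 3

3


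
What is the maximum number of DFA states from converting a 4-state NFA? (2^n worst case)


NFA has 4 states
Subset construction: each DFA state = subset of NFA states
Maximum subsets = 2^4
2^4 = 16

16


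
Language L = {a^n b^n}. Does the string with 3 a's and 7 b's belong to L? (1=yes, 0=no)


Language requires equal numbers of a's and b's
PDA pushes for each 'a', pops for each 'b'
Number of a's = 3
Number of b's = 7
3 != 7 -> Reject

0


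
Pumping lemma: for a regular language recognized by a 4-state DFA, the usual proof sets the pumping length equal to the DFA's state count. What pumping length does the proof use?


Pumping lemma for regular languages (standard proof):
Take p = |Q|, the number of DFA states.
Any string of length >= |Q| passes through |Q|+1 states while reading its first |Q| symbols,
so by pigeonhole some state repeats, giving the loop that can be pumped.
Here |Q| = 4
Therefore the proof uses p = 4

4
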